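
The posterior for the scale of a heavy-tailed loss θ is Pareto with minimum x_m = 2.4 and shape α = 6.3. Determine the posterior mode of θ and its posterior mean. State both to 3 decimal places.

posterior mode = 2.400, posterior mean = 2.853

The Pareto density is strictly decreasing on [x_m, ∞), so the mode is x_m = 2.400.
Mean = α·x_m/(α−1) = 6.3·2.4/5.3 = 2.853.
The posterior is right-skewed, so the mean exceeds the mode.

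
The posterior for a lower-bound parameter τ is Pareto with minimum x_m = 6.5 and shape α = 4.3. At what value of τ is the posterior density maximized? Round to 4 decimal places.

6.5000

The Pareto density is strictly decreasing on [x_m, ∞), so the mode is x_m = 6.5000.
Mean = α·x_m/(α−1) = 4.3·6.5/3.3 = 8.4697.
This is the posterior mode — the MAP estimate.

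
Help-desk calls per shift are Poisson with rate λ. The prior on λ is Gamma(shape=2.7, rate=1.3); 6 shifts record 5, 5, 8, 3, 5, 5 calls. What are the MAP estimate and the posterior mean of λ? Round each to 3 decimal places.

Σ counts = 31. Posterior: Gamma(shape = 2.7+31 = 33.7, rate = 1.3+6 = 7.3).
Mode = (α−1)/β = 32.7/7.3 = 4.479.
Mean = α/β = 33.7/7.3 = 4.616.
The mean is pulled above the mode by the posterior's right skew.

MAP: 4.479. Posterior mean: 4.616.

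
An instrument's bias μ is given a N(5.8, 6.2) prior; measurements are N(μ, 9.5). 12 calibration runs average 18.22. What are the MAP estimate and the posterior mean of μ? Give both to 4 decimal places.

MAP = 16.8137; posterior mean = 16.8137

Posterior for μ is Normal. Precision-weighted mean: (1/6.2·5.8 + 12/9.5·18.22) / (1/6.2 + 12/9.5) = 16.8137.
A Normal posterior is symmetric, so mode = mean.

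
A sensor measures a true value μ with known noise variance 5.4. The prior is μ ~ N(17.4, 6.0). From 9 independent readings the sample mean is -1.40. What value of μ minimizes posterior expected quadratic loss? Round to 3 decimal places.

0.309

Posterior for μ is Normal. Precision-weighted mean: (1/6.0·17.4 + 9/5.4·-1.40) / (1/6.0 + 9/5.4) = 0.309.
A Normal posterior is symmetric, so mode = mean.
Quadratic loss ⇒ the optimal estimator is the posterior mean.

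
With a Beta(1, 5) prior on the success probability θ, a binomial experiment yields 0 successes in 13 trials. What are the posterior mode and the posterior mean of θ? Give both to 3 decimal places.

MAP = 0.000; posterior mean = 0.053

Posterior: Beta(1+0, 5+13) = Beta(1, 18).
Since α = 1 ≤ 1 and β > 1, the Beta density is monotone decreasing on [0,1]; the mode is at 0.
Mean = 1/(1+18) = 0.053.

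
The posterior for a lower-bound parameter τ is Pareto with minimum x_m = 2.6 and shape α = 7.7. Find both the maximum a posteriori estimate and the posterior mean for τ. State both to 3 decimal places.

MAP: 2.600. Posterior mean: 2.988.

The Pareto density is strictly decreasing on [x_m, ∞), so the mode is x_m = 2.600.
Mean = α·x_m/(α−1) = 7.7·2.6/6.7 = 2.988.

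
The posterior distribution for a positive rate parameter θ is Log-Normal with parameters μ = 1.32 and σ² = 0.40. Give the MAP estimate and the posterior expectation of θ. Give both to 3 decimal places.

MAP: 2.509. Posterior mean: 4.572.

Mode = exp(μ − σ²) = exp(0.92) = 2.509.
Mean = exp(μ + σ²/2) = exp(1.520) = 4.572.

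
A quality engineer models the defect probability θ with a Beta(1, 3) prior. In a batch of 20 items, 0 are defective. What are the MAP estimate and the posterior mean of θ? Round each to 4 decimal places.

MAP: 0.0000. Posterior mean: 0.0417.

Posterior: Beta(1+0, 3+20) = Beta(1, 23).
Since α = 1 ≤ 1 and β > 1, the Beta density is monotone decreasing on [0,1]; the mode is at 0.
Mean = 1/(1+23) = 0.0417.
Right-skewed posterior ⇒ mode < mean.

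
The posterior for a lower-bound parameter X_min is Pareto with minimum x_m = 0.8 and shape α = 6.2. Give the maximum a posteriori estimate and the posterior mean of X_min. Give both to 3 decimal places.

X_min_MAP = 0.800, E[X_min|data] = 0.954

The Pareto density is strictly decreasing on [x_m, ∞), so the mode is x_m = 0.800.
Mean = α·x_m/(α−1) = 6.2·0.8/5.2 = 0.954.
The posterior is right-skewed, so the mean exceeds the mode.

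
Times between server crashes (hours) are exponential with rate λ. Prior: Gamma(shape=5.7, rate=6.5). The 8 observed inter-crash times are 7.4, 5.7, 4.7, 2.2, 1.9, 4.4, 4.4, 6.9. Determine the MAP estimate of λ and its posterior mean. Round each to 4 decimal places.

MAP = 0.2880; posterior mean = 0.3107

Σ times = 37.6. Posterior: Gamma(shape = 5.7+8 = 13.7, rate = 6.5+37.6 = 44.1).
Mode = (α−1)/β = 12.7/44.1 = 0.2880.
Mean = α/β = 13.7/44.1 = 0.3107.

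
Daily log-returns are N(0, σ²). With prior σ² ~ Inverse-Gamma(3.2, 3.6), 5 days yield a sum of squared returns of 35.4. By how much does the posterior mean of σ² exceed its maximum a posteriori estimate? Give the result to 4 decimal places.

1.3528

Posterior: Inverse-Gamma(shape = 3.2+5/2 = 5.7, scale = 3.6+35.4/2 = 21.3).
Mode = β/(α+1) = 21.3/6.7 = 3.1791.
Mean = β/(α−1) = 21.3/4.7 = 4.5319.
Difference = 4.5319 − 3.1791 = 1.3528.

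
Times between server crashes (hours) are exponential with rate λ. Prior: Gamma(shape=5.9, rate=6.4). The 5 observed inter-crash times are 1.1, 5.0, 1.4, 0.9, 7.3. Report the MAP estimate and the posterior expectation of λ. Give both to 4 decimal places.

λ_MAP = 0.4480, E[λ|data] = 0.4932

Σ times = 15.7. Posterior: Gamma(shape = 5.9+5 = 10.9, rate = 6.4+15.7 = 22.1).
Mode = (α−1)/β = 9.9/22.1 = 0.4480.
Mean = α/β = 10.9/22.1 = 0.4932.
Right-skewed posterior ⇒ mode < mean.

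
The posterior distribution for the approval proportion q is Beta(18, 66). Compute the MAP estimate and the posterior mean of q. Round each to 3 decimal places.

MAP = 0.207; posterior mean = 0.214

Mode = (18−1)/(18+66−2) = 17/82 = 0.207.
Mean = 18/(18+66) = 18/84 = 0.214.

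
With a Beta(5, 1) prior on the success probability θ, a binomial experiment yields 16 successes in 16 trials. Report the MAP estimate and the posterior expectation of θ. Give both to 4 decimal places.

MAP = 1.0000, posterior mean = 0.9545

Posterior: Beta(5+16, 1+0) = Beta(21, 1).
Since β = 1 ≤ 1 and α > 1, the Beta density is monotone increasing on [0,1]; the mode is at 1.
Mean = 21/(21+1) = 0.9545.
Left-skewed posterior ⇒ mean < mode.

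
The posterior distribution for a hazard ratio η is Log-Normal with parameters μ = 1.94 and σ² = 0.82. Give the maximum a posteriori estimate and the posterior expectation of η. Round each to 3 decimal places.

MAP = 3.065; posterior mean = 10.486

Mode = exp(μ − σ²) = exp(1.12) = 3.065.
Mean = exp(μ + σ²/2) = exp(2.350) = 10.486.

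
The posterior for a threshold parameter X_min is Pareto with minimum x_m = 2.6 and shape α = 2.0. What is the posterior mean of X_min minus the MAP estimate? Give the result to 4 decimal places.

The Pareto density is strictly decreasing on [x_m, ∞), so the mode is x_m = 2.6000.
Mean = α·x_m/(α−1) = 2.0·2.6/1.0 = 5.2000.
Difference = 5.2000 − 2.6000 = 2.6000.
The mean is pulled above the mode by the posterior's right skew.

2.6000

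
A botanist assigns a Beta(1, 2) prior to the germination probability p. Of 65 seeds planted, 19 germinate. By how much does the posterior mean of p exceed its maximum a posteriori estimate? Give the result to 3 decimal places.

Posterior: Beta(1+19, 2+46) = Beta(20, 48).
Mode = (20−1)/(20+48−2) = 19/66 = 0.288.
Mean = 20/(20+48) = 20/68 = 0.294.
Difference = 0.294 − 0.288 = 0.006.
Mean > mode: the posterior has a right tail.

0.006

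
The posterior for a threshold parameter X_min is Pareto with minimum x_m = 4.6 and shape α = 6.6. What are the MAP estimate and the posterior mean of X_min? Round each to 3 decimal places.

The Pareto density is strictly decreasing on [x_m, ∞), so the mode is x_m = 4.600.
Mean = α·x_m/(α−1) = 6.6·4.6/5.6 = 5.421.

X_min_MAP = 4.600, E[X_min|data] = 5.421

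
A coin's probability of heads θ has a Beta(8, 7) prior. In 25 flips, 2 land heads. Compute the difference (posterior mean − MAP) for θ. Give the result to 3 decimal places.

Posterior: Beta(8+2, 7+23) = Beta(10, 30).
Mode = (10−1)/(10+30−2) = 9/38 = 0.237.
Mean = 10/(10+30) = 10/40 = 0.250.
Difference = 0.250 − 0.237 = 0.013.

0.013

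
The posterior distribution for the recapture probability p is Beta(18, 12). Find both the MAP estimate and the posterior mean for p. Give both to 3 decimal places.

Mode = (18−1)/(18+12−2) = 17/28 = 0.607.
Mean = 18/(18+12) = 18/30 = 0.600.

MAP = 0.607, posterior mean = 0.600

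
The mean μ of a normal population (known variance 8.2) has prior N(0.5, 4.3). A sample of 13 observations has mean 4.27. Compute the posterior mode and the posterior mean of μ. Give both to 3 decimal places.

μ_MAP = 3.788, E[μ|data] = 3.788

Posterior for μ is Normal. Precision-weighted mean: (1/4.3·0.5 + 13/8.2·4.27) / (1/4.3 + 13/8.2) = 3.788.
A Normal posterior is symmetric, so mode = mean.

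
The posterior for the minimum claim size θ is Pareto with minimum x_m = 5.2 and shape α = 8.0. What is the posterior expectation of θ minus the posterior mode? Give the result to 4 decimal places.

The Pareto density is strictly decreasing on [x_m, ∞), so the mode is x_m = 5.2000.
Mean = α·x_m/(α−1) = 8.0·5.2/7.0 = 5.9429.
Difference = 5.9429 − 5.2000 = 0.7429.

0.7429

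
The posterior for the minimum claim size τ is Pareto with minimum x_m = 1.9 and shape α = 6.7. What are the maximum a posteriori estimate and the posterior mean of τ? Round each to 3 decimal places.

MAP: 1.900. Posterior mean: 2.233.

The Pareto density is strictly decreasing on [x_m, ∞), so the mode is x_m = 1.900.
Mean = α·x_m/(α−1) = 6.7·1.9/5.7 = 2.233.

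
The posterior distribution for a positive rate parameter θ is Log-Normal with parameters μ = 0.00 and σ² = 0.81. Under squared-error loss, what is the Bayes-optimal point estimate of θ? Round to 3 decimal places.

Mode = exp(μ − σ²) = exp(-0.81) = 0.445.
Mean = exp(μ + σ²/2) = exp(0.405) = 1.499.
Squared-error loss ⇒ the optimal estimator is the posterior mean.

1.499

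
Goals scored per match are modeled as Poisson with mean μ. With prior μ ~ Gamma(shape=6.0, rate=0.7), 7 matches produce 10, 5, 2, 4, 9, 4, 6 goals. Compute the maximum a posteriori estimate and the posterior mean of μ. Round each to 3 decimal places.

MAP = 5.844, posterior mean = 5.974

Σ counts = 40. Posterior: Gamma(shape = 6.0+40 = 46.0, rate = 0.7+7 = 7.7).
Mode = (α−1)/β = 45.0/7.7 = 5.844.
Mean = α/β = 46.0/7.7 = 5.974.
The posterior is right-skewed, so the mean exceeds the mode.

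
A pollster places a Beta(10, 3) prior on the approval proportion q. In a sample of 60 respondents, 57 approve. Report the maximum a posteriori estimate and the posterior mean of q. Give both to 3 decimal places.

maximum a posteriori estimate = 0.930, posterior mean = 0.918

Posterior: Beta(10+57, 3+3) = Beta(67, 6).
Mode = (67−1)/(67+6−2) = 66/71 = 0.930.
Mean = 67/(67+6) = 67/73 = 0.918.
Left-skewed posterior ⇒ mean < mode.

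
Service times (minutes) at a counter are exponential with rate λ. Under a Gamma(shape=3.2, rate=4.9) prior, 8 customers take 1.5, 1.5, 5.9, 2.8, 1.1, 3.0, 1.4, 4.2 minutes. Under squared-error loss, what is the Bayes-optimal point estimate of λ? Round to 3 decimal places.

0.426

Σ times = 21.4. Posterior: Gamma(shape = 3.2+8 = 11.2, rate = 4.9+21.4 = 26.3).
Mode = (α−1)/β = 10.2/26.3 = 0.388.
Mean = α/β = 11.2/26.3 = 0.426.
Squared-error loss ⇒ the optimal estimator is the posterior mean.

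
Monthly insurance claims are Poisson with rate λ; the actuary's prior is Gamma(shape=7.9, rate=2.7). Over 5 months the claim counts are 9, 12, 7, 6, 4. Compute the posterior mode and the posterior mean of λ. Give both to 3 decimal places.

λ_MAP = 5.831, E[λ|data] = 5.961

Σ counts = 38. Posterior: Gamma(shape = 7.9+38 = 45.9, rate = 2.7+5 = 7.7).
Mode = (α−1)/β = 44.9/7.7 = 5.831.
Mean = α/β = 45.9/7.7 = 5.961.
The posterior is right-skewed, so the mean exceeds the mode.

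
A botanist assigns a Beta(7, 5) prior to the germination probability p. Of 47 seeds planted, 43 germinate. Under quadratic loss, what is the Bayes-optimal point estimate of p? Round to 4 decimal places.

Posterior: Beta(7+43, 5+4) = Beta(50, 9).
Mode = (50−1)/(50+9−2) = 49/57 = 0.8596.
Mean = 50/(50+9) = 50/59 = 0.8475.
Quadratic loss ⇒ the optimal estimator is the posterior mean.

0.8475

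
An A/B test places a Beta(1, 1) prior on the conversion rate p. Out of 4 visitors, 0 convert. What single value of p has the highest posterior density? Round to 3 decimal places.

0.000

Posterior: Beta(1+0, 1+4) = Beta(1, 5).
Since α = 1 ≤ 1 and β > 1, the Beta density is monotone decreasing on [0,1]; the mode is at 0.
Mean = 1/(1+5) = 0.167.
This is the posterior mode — the MAP estimate.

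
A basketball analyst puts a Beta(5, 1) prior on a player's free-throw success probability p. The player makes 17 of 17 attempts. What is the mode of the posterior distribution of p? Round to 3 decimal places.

1.000

Posterior: Beta(5+17, 1+0) = Beta(22, 1).
Since β = 1 ≤ 1 and α > 1, the Beta density is monotone increasing on [0,1]; the mode is at 1.
Mean = 22/(22+1) = 0.957.
This is the posterior mode — the MAP estimate.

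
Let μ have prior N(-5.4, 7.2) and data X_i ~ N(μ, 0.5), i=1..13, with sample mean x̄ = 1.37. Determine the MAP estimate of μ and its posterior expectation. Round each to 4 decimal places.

Posterior for μ is Normal. Precision-weighted mean: (1/7.2·-5.4 + 13/0.5·1.37) / (1/7.2 + 13/0.5) = 1.3340.
A Normal posterior is symmetric, so mode = mean.

MAP: 1.3340. Posterior mean: 1.3340.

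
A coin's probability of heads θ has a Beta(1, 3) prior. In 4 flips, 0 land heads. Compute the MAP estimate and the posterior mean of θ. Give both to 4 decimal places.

MAP = 0.0000, posterior mean = 0.1250

Posterior: Beta(1+0, 3+4) = Beta(1, 7).
Since α = 1 ≤ 1 and β > 1, the Beta density is monotone decreasing on [0,1]; the mode is at 0.
Mean = 1/(1+7) = 0.1250.
Right-skewed posterior ⇒ mode < mean.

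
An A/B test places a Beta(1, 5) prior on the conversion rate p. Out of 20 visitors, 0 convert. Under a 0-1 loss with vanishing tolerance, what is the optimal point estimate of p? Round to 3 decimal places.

Posterior: Beta(1+0, 5+20) = Beta(1, 25).
Since α = 1 ≤ 1 and β > 1, the Beta density is monotone decreasing on [0,1]; the mode is at 0.
Mean = 1/(1+25) = 0.038.
This is the posterior mode — the MAP estimate.

0.000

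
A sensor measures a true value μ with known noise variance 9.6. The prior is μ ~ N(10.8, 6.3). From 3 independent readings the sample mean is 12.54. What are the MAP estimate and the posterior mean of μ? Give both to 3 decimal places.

Posterior for μ is Normal. Precision-weighted mean: (1/6.3·10.8 + 3/9.6·12.54) / (1/6.3 + 3/9.6) = 11.954.
A Normal posterior is symmetric, so mode = mean.

μ_MAP = 11.954, E[μ|data] = 11.954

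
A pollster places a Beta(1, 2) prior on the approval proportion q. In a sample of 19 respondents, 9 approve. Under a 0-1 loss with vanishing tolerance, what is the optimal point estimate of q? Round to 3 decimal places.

Posterior: Beta(1+9, 2+10) = Beta(10, 12).
Mode = (10−1)/(10+12−2) = 9/20 = 0.450.
Mean = 10/(10+12) = 10/22 = 0.455.
This is the posterior mode — the MAP estimate.

0.450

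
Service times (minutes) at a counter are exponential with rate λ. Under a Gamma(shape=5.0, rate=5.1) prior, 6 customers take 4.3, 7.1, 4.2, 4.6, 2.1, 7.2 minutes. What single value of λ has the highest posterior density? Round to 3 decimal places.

0.289

Σ times = 29.5. Posterior: Gamma(shape = 5.0+6 = 11.0, rate = 5.1+29.5 = 34.6).
Mode = (α−1)/β = 10.0/34.6 = 0.289.
Mean = α/β = 11.0/34.6 = 0.318.
This is the posterior mode — the MAP estimate.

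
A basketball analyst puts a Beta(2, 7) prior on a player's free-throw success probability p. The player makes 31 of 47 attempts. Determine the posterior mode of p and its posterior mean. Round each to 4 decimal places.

posterior mode = 0.5926, posterior mean = 0.5893

Posterior: Beta(2+31, 7+16) = Beta(33, 23).
Mode = (33−1)/(33+23−2) = 32/54 = 0.5926.
Mean = 33/(33+23) = 33/56 = 0.5893.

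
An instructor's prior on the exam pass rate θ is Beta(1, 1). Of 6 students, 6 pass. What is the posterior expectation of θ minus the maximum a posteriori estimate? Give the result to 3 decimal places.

Posterior: Beta(1+6, 1+0) = Beta(7, 1).
Since β = 1 ≤ 1 and α > 1, the Beta density is monotone increasing on [0,1]; the mode is at 1.
Mean = 7/(7+1) = 0.875.
Difference = 0.875 − 1.000 = -0.125.

-0.125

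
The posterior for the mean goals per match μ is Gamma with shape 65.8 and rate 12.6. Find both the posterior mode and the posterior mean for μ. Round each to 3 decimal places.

μ_MAP = 5.143, E[μ|data] = 5.222

Mode = (α−1)/β = 64.8/12.6 = 5.143.
Mean = α/β = 65.8/12.6 = 5.222.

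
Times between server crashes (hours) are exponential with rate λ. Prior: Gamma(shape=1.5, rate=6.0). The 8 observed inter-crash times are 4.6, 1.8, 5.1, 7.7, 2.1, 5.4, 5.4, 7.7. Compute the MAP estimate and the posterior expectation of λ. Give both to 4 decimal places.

MAP = 0.1856; posterior mean = 0.2074

Σ times = 39.8. Posterior: Gamma(shape = 1.5+8 = 9.5, rate = 6.0+39.8 = 45.8).
Mode = (α−1)/β = 8.5/45.8 = 0.1856.
Mean = α/β = 9.5/45.8 = 0.2074.
Mean > mode: the posterior has a right tail.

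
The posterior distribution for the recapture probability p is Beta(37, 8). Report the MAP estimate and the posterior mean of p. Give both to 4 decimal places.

Mode = (37−1)/(37+8−2) = 36/43 = 0.8372.
Mean = 37/(37+8) = 37/45 = 0.8222.

MAP = 0.8372; posterior mean = 0.8222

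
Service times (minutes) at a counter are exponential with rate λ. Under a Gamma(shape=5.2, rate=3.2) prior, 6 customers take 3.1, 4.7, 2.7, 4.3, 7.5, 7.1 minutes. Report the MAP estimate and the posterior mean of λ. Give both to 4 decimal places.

Σ times = 29.4. Posterior: Gamma(shape = 5.2+6 = 11.2, rate = 3.2+29.4 = 32.6).
Mode = (α−1)/β = 10.2/32.6 = 0.3129.
Mean = α/β = 11.2/32.6 = 0.3436.
Mean > mode: the posterior has a right tail.

λ_MAP = 0.3129, E[λ|data] = 0.3436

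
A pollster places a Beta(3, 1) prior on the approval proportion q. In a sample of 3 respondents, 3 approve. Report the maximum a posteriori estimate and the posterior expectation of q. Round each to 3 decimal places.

q_MAP = 1.000, E[q|data] = 0.857

Posterior: Beta(3+3, 1+0) = Beta(6, 1).
Since β = 1 ≤ 1 and α > 1, the Beta density is monotone increasing on [0,1]; the mode is at 1.
Mean = 6/(6+1) = 0.857.
The mean is pulled below the mode by the posterior's left skew.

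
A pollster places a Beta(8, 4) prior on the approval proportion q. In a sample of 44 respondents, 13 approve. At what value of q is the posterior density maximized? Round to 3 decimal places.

0.370

Posterior: Beta(8+13, 4+31) = Beta(21, 35).
Mode = (21−1)/(21+35−2) = 20/54 = 0.370.
Mean = 21/(21+35) = 21/56 = 0.375.
This is the posterior mode — the MAP estimate.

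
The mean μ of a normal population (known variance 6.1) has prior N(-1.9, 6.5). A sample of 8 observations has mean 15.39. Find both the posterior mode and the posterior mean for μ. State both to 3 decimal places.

MAP = 13.575; posterior mean = 13.575

Posterior for μ is Normal. Precision-weighted mean: (1/6.5·-1.9 + 8/6.1·15.39) / (1/6.5 + 8/6.1) = 13.575.
A Normal posterior is symmetric, so mode = mean.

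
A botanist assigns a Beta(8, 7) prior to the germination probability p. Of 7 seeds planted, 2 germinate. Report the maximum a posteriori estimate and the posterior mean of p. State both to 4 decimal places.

p_MAP = 0.4500, E[p|data] = 0.4545

Posterior: Beta(8+2, 7+5) = Beta(10, 12).
Mode = (10−1)/(10+12−2) = 9/20 = 0.4500.
Mean = 10/(10+12) = 10/22 = 0.4545.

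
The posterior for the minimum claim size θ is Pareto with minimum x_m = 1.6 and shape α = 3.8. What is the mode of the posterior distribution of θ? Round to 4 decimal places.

The Pareto density is strictly decreasing on [x_m, ∞), so the mode is x_m = 1.6000.
Mean = α·x_m/(α−1) = 3.8·1.6/2.8 = 2.1714.
This is the posterior mode — the MAP estimate.

1.6000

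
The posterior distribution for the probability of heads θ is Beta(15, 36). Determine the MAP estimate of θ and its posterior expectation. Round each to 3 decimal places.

MAP = 0.286, posterior mean = 0.294

Mode = (15−1)/(15+36−2) = 14/49 = 0.286.
Mean = 15/(15+36) = 15/51 = 0.294.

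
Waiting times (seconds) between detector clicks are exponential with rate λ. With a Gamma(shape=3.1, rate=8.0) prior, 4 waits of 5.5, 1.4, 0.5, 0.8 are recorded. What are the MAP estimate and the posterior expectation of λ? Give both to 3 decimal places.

λ_MAP = 0.377, E[λ|data] = 0.438

Σ times = 8.2. Posterior: Gamma(shape = 3.1+4 = 7.1, rate = 8.0+8.2 = 16.2).
Mode = (α−1)/β = 6.1/16.2 = 0.377.
Mean = α/β = 7.1/16.2 = 0.438.
The posterior is right-skewed, so the mean exceeds the mode.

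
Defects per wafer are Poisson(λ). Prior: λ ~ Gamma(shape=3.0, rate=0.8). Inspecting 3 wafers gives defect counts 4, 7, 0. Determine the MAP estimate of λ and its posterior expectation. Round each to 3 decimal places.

MAP = 3.421, posterior mean = 3.684

Σ counts = 11. Posterior: Gamma(shape = 3.0+11 = 14.0, rate = 0.8+3 = 3.8).
Mode = (α−1)/β = 13.0/3.8 = 3.421.
Mean = α/β = 14.0/3.8 = 3.684.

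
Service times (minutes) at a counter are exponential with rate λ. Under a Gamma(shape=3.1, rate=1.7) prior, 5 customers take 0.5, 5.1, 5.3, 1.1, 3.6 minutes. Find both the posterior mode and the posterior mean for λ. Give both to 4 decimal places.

MAP: 0.4104. Posterior mean: 0.4682.

Σ times = 15.6. Posterior: Gamma(shape = 3.1+5 = 8.1, rate = 1.7+15.6 = 17.3).
Mode = (α−1)/β = 7.1/17.3 = 0.4104.
Mean = α/β = 8.1/17.3 = 0.4682.
The posterior is right-skewed, so the mean exceeds the mode.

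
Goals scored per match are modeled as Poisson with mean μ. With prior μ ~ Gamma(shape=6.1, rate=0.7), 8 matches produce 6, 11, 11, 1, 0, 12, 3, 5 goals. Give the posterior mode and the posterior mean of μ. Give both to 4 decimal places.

MAP = 6.2184; posterior mean = 6.3333

Σ counts = 49. Posterior: Gamma(shape = 6.1+49 = 55.1, rate = 0.7+8 = 8.7).
Mode = (α−1)/β = 54.1/8.7 = 6.2184.
Mean = α/β = 55.1/8.7 = 6.3333.
Mean > mode: the posterior has a right tail.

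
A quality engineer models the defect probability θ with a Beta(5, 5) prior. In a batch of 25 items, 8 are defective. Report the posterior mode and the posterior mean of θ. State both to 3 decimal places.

Posterior: Beta(5+8, 5+17) = Beta(13, 22).
Mode = (13−1)/(13+22−2) = 12/33 = 0.364.
Mean = 13/(13+22) = 13/35 = 0.371.

MAP = 0.364; posterior mean = 0.371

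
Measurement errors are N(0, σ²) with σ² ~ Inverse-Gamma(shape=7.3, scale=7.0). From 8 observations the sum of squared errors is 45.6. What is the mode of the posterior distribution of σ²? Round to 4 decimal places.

2.4228

Posterior: Inverse-Gamma(shape = 7.3+8/2 = 11.3, scale = 7.0+45.6/2 = 29.8).
Mode = β/(α+1) = 29.8/12.3 = 2.4228.
Mean = β/(α−1) = 29.8/10.3 = 2.8932.
This is the posterior mode — the MAP estimate.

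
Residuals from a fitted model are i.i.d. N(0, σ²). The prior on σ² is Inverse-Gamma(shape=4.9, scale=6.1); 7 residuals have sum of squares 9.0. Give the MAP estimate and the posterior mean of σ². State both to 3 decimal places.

Posterior: Inverse-Gamma(shape = 4.9+7/2 = 8.4, scale = 6.1+9.0/2 = 10.6).
Mode = β/(α+1) = 10.6/9.4 = 1.128.
Mean = β/(α−1) = 10.6/7.4 = 1.432.

MAP = 1.128, posterior mean = 1.432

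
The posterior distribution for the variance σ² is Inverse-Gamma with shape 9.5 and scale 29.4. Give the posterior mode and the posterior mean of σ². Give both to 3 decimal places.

MAP: 2.800. Posterior mean: 3.459.

Mode = β/(α+1) = 29.4/10.5 = 2.800.
Mean = β/(α−1) = 29.4/8.5 = 3.459.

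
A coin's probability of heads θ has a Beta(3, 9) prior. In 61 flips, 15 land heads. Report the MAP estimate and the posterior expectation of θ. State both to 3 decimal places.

Posterior: Beta(3+15, 9+46) = Beta(18, 55).
Mode = (18−1)/(18+55−2) = 17/71 = 0.239.
Mean = 18/(18+55) = 18/73 = 0.247.
The posterior is right-skewed, so the mean exceeds the mode.

MAP = 0.239; posterior mean = 0.247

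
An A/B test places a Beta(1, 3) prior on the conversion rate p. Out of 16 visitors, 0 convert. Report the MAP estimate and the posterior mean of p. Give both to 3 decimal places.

Posterior: Beta(1+0, 3+16) = Beta(1, 19).
Since α = 1 ≤ 1 and β > 1, the Beta density is monotone decreasing on [0,1]; the mode is at 0.
Mean = 1/(1+19) = 0.050.
The mean is pulled above the mode by the posterior's right skew.

MAP estimate = 0.000, posterior mean = 0.050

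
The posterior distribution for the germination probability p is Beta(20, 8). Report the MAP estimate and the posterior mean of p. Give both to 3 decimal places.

MAP estimate = 0.731, posterior mean = 0.714

Mode = (20−1)/(20+8−2) = 19/26 = 0.731.
Mean = 20/(20+8) = 20/28 = 0.714.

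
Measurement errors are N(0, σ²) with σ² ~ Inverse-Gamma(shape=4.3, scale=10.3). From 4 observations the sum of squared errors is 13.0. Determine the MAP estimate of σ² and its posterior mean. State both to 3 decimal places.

Posterior: Inverse-Gamma(shape = 4.3+4/2 = 6.3, scale = 10.3+13.0/2 = 16.8).
Mode = β/(α+1) = 16.8/7.3 = 2.301.
Mean = β/(α−1) = 16.8/5.3 = 3.170.

MAP = 2.301, posterior mean = 3.170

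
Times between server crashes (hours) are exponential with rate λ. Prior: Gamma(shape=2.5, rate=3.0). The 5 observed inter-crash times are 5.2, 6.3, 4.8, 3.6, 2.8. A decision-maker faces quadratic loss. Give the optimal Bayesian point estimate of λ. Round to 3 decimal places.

0.292

Σ times = 22.7. Posterior: Gamma(shape = 2.5+5 = 7.5, rate = 3.0+22.7 = 25.7).
Mode = (α−1)/β = 6.5/25.7 = 0.253.
Mean = α/β = 7.5/25.7 = 0.292.
Quadratic loss ⇒ the optimal estimator is the posterior mean.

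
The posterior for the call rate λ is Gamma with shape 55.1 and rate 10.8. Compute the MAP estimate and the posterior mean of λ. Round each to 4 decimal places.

Mode = (α−1)/β = 54.1/10.8 = 5.0093.
Mean = α/β = 55.1/10.8 = 5.1019.
Mean > mode: the posterior has a right tail.

MAP estimate = 5.0093, posterior mean = 5.1019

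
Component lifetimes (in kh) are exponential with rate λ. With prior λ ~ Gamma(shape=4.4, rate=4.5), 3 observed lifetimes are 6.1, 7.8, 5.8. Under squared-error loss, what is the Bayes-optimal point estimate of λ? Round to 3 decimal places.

0.306

Σ times = 19.7. Posterior: Gamma(shape = 4.4+3 = 7.4, rate = 4.5+19.7 = 24.2).
Mode = (α−1)/β = 6.4/24.2 = 0.264.
Mean = α/β = 7.4/24.2 = 0.306.
Squared-error loss ⇒ the optimal estimator is the posterior mean.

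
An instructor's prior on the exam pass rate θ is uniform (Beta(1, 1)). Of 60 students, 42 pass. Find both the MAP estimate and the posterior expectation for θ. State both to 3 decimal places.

Posterior: Beta(1+42, 1+18) = Beta(43, 19).
Mode = (43−1)/(43+19−2) = 42/60 = 0.700.
With a flat prior the MAP equals the MLE, 42/60.
Mean = 43/(43+19) = 43/62 = 0.694.
Mode > mean: the posterior has a left tail.

MAP = 0.700, posterior mean = 0.694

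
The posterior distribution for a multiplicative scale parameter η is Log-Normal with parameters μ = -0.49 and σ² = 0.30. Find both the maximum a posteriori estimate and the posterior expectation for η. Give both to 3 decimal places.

Mode = exp(μ − σ²) = exp(-0.79) = 0.454.
Mean = exp(μ + σ²/2) = exp(-0.340) = 0.712.
Right-skewed posterior ⇒ mode < mean.

MAP: 0.454. Posterior mean: 0.712.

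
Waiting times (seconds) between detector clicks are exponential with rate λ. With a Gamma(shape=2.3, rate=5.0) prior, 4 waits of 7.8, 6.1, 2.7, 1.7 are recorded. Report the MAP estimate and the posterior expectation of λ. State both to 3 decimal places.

MAP = 0.227, posterior mean = 0.270

Σ times = 18.3. Posterior: Gamma(shape = 2.3+4 = 6.3, rate = 5.0+18.3 = 23.3).
Mode = (α−1)/β = 5.3/23.3 = 0.227.
Mean = α/β = 6.3/23.3 = 0.270.
Right-skewed posterior ⇒ mode < mean.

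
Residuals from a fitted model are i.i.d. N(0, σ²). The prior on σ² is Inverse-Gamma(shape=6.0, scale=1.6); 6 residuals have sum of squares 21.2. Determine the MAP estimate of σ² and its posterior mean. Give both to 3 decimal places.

Posterior: Inverse-Gamma(shape = 6.0+6/2 = 9.0, scale = 1.6+21.2/2 = 12.2).
Mode = β/(α+1) = 12.2/10.0 = 1.220.
Mean = β/(α−1) = 12.2/8.0 = 1.525.

MAP = 1.220; posterior mean = 1.525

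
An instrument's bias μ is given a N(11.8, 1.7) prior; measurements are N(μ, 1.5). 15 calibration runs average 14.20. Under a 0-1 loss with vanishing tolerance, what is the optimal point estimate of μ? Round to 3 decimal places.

Posterior for μ is Normal. Precision-weighted mean: (1/1.7·11.8 + 15/1.5·14.20) / (1/1.7 + 15/1.5) = 14.067.
A Normal posterior is symmetric, so mode = mean.
This is the posterior mode — the MAP estimate.

14.067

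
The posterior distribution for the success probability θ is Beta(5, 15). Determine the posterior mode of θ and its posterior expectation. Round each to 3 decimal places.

posterior mode = 0.222, posterior expectation = 0.250

Mode = (5−1)/(5+15−2) = 4/18 = 0.222.
Mean = 5/(5+15) = 5/20 = 0.250.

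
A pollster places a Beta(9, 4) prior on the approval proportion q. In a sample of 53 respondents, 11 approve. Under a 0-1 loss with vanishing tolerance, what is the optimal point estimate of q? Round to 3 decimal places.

Posterior: Beta(9+11, 4+42) = Beta(20, 46).
Mode = (20−1)/(20+46−2) = 19/64 = 0.297.
Mean = 20/(20+46) = 20/66 = 0.303.
This is the posterior mode — the MAP estimate.

0.297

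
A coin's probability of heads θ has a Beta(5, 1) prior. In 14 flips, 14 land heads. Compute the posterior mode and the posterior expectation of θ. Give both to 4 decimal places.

θ_MAP = 1.0000, E[θ|data] = 0.9500

Posterior: Beta(5+14, 1+0) = Beta(19, 1).
Since β = 1 ≤ 1 and α > 1, the Beta density is monotone increasing on [0,1]; the mode is at 1.
Mean = 19/(19+1) = 0.9500.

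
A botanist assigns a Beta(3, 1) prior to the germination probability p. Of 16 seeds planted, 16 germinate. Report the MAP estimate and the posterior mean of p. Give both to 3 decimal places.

Posterior: Beta(3+16, 1+0) = Beta(19, 1).
Since β = 1 ≤ 1 and α > 1, the Beta density is monotone increasing on [0,1]; the mode is at 1.
Mean = 19/(19+1) = 0.950.

MAP estimate = 1.000, posterior mean = 0.950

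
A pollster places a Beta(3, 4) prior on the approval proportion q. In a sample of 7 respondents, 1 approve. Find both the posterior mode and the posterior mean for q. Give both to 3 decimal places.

Posterior: Beta(3+1, 4+6) = Beta(4, 10).
Mode = (4−1)/(4+10−2) = 3/12 = 0.250.
Mean = 4/(4+10) = 4/14 = 0.286.

posterior mode = 0.250, posterior mean = 0.286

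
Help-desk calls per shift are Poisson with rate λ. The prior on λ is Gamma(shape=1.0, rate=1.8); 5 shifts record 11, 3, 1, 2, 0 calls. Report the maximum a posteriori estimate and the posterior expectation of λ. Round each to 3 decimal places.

Σ counts = 17. Posterior: Gamma(shape = 1.0+17 = 18.0, rate = 1.8+5 = 6.8).
Mode = (α−1)/β = 17.0/6.8 = 2.500.
Mean = α/β = 18.0/6.8 = 2.647.

MAP = 2.500; posterior mean = 2.647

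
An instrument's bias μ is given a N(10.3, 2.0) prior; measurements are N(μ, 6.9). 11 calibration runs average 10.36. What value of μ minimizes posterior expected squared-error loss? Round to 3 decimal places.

Posterior for μ is Normal. Precision-weighted mean: (1/2.0·10.3 + 11/6.9·10.36) / (1/2.0 + 11/6.9) = 10.346.
A Normal posterior is symmetric, so mode = mean.
Squared-error loss ⇒ the optimal estimator is the posterior mean.

10.346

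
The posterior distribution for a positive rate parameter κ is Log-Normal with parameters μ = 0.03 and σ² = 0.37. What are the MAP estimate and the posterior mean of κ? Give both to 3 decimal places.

κ_MAP = 0.712, E[κ|data] = 1.240

Mode = exp(μ − σ²) = exp(-0.34) = 0.712.
Mean = exp(μ + σ²/2) = exp(0.215) = 1.240.
Right-skewed posterior ⇒ mode < mean.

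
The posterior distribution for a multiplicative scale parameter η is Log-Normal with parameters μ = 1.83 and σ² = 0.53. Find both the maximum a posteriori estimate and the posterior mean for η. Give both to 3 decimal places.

maximum a posteriori estimate = 3.669, posterior mean = 8.125

Mode = exp(μ − σ²) = exp(1.30) = 3.669.
Mean = exp(μ + σ²/2) = exp(2.095) = 8.125.
Right-skewed posterior ⇒ mode < mean.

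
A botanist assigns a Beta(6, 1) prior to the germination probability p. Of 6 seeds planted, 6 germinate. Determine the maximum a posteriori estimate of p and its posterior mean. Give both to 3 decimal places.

maximum a posteriori estimate = 1.000, posterior mean = 0.923

Posterior: Beta(6+6, 1+0) = Beta(12, 1).
Since β = 1 ≤ 1 and α > 1, the Beta density is monotone increasing on [0,1]; the mode is at 1.
Mean = 12/(12+1) = 0.923.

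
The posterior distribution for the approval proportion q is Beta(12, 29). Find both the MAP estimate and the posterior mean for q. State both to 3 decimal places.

Mode = (12−1)/(12+29−2) = 11/39 = 0.282.
Mean = 12/(12+29) = 12/41 = 0.293.

MAP: 0.282. Posterior mean: 0.293.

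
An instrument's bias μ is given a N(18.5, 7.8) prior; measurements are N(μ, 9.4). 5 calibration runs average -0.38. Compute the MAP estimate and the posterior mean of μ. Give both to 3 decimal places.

MAP estimate = 3.287, posterior mean = 3.287

Posterior for μ is Normal. Precision-weighted mean: (1/7.8·18.5 + 5/9.4·-0.38) / (1/7.8 + 5/9.4) = 3.287.
A Normal posterior is symmetric, so mode = mean.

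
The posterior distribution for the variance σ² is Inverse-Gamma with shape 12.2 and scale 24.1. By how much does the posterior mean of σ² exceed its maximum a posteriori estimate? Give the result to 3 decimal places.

Mode = β/(α+1) = 24.1/13.2 = 1.826.
Mean = β/(α−1) = 24.1/11.2 = 2.152.
Difference = 2.152 − 1.826 = 0.326.
Right-skewed posterior ⇒ mode < mean.

0.326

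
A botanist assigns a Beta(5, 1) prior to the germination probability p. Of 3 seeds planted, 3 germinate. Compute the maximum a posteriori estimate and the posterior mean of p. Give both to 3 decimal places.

Posterior: Beta(5+3, 1+0) = Beta(8, 1).
Since β = 1 ≤ 1 and α > 1, the Beta density is monotone increasing on [0,1]; the mode is at 1.
Mean = 8/(8+1) = 0.889.
The posterior is left-skewed, so the mode exceeds the mean.

MAP = 1.000; posterior mean = 0.889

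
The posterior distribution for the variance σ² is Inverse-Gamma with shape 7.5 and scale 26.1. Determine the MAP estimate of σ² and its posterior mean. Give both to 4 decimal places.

MAP = 3.0706; posterior mean = 4.0154

Mode = β/(α+1) = 26.1/8.5 = 3.0706.
Mean = β/(α−1) = 26.1/6.5 = 4.0154.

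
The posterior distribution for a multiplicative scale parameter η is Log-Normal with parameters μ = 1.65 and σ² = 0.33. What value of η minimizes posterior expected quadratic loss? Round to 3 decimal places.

6.141

Mode = exp(μ − σ²) = exp(1.32) = 3.743.
Mean = exp(μ + σ²/2) = exp(1.815) = 6.141.
Quadratic loss ⇒ the optimal estimator is the posterior mean.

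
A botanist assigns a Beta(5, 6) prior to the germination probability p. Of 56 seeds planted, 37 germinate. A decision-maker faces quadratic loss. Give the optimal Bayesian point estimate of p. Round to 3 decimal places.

Posterior: Beta(5+37, 6+19) = Beta(42, 25).
Mode = (42−1)/(42+25−2) = 41/65 = 0.631.
Mean = 42/(42+25) = 42/67 = 0.627.
Quadratic loss ⇒ the optimal estimator is the posterior mean.

0.627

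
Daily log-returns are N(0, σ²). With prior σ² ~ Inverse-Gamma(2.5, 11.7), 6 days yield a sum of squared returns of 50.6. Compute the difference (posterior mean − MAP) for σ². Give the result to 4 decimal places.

2.5299

Posterior: Inverse-Gamma(shape = 2.5+6/2 = 5.5, scale = 11.7+50.6/2 = 37.0).
Mode = β/(α+1) = 37.0/6.5 = 5.6923.
Mean = β/(α−1) = 37.0/4.5 = 8.2222.
Difference = 8.2222 − 5.6923 = 2.5299.
Mean > mode: the posterior has a right tail.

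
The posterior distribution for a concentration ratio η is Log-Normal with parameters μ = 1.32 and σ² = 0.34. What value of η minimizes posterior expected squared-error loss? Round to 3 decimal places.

4.437

Mode = exp(μ − σ²) = exp(0.98) = 2.664.
Mean = exp(μ + σ²/2) = exp(1.490) = 4.437.
Squared-error loss ⇒ the optimal estimator is the posterior mean.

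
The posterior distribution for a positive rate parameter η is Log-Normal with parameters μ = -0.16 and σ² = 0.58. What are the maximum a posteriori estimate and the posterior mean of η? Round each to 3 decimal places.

MAP = 0.477, posterior mean = 1.139

Mode = exp(μ − σ²) = exp(-0.74) = 0.477.
Mean = exp(μ + σ²/2) = exp(0.130) = 1.139.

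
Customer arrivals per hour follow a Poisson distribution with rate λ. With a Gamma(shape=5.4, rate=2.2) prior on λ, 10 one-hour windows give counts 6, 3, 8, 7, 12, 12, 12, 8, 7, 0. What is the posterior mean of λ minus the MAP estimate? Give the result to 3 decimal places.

Σ counts = 75. Posterior: Gamma(shape = 5.4+75 = 80.4, rate = 2.2+10 = 12.2).
Mode = (α−1)/β = 79.4/12.2 = 6.508.
Mean = α/β = 80.4/12.2 = 6.590.
Difference = 6.590 − 6.508 = 0.082.

0.082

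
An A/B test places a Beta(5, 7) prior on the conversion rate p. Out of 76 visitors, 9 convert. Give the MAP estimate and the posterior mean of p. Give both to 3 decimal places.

Posterior: Beta(5+9, 7+67) = Beta(14, 74).
Mode = (14−1)/(14+74−2) = 13/86 = 0.151.
Mean = 14/(14+74) = 14/88 = 0.159.

MAP = 0.151; posterior mean = 0.159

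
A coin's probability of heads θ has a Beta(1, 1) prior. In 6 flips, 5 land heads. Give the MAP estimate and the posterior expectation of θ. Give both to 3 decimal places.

Posterior: Beta(1+5, 1+1) = Beta(6, 2).
Mode = (6−1)/(6+2−2) = 5/6 = 0.833.
Mean = 6/(6+2) = 6/8 = 0.750.
The posterior is left-skewed, so the mode exceeds the mean.

MAP estimate = 0.833, posterior expectation = 0.750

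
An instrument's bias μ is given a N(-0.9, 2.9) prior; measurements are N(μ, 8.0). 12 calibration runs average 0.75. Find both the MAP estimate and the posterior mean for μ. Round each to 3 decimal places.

MAP = 0.442, posterior mean = 0.442

Posterior for μ is Normal. Precision-weighted mean: (1/2.9·-0.9 + 12/8.0·0.75) / (1/2.9 + 12/8.0) = 0.442.
A Normal posterior is symmetric, so mode = mean.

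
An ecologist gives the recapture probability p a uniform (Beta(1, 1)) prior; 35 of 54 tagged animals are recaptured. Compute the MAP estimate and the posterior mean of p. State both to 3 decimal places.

MAP = 0.648; posterior mean = 0.643

Posterior: Beta(1+35, 1+19) = Beta(36, 20).
Mode = (36−1)/(36+20−2) = 35/54 = 0.648.
With a flat prior the MAP equals the MLE, 35/54.
Mean = 36/(36+20) = 36/56 = 0.643.
The posterior is left-skewed, so the mode exceeds the mean.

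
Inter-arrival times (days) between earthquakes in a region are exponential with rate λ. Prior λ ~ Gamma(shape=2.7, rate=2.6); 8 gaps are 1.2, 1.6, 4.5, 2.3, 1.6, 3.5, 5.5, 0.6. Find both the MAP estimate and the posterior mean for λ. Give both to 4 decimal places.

Σ times = 20.8. Posterior: Gamma(shape = 2.7+8 = 10.7, rate = 2.6+20.8 = 23.4).
Mode = (α−1)/β = 9.7/23.4 = 0.4145.
Mean = α/β = 10.7/23.4 = 0.4573.
The mean is pulled above the mode by the posterior's right skew.

MAP estimate = 0.4145, posterior mean = 0.4573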